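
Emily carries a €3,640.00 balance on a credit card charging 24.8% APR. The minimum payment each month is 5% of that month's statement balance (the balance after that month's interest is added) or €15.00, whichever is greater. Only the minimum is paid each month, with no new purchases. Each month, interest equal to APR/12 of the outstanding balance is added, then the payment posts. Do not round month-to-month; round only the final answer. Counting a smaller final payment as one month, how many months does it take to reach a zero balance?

107 months

Monthly rate r = 24.8%/12 = 2.06667% = 0.0206667.
While 5% of the post-interest balance exceeds €15.00, each month B ← (B·(1+r))·(1 − 0.05), i.e. B shrinks by the factor (1+r)·0.95 = 0.96963.
This holds for months 1–82. Entering month 83 the balance is €290.35; 5% of the post-interest balance is now below €15.00, so the flat €15.00 minimum applies from here.
From month 83 a fixed €15.00 at rate r clears €290.35 in 25 more payments. Total: 82 + 25 = 107 months.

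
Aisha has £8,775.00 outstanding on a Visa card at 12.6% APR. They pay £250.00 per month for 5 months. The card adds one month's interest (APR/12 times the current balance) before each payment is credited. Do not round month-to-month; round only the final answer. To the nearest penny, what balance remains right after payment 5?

Monthly rate r = 12.6%/12 = 1.05% = 0.0105.
Each month: B ← B·(1+r) − £250.00.
Month 1: interest £92.14; balance after payment £8,617.14.
Month 2: interest £90.48; balance after payment £8,457.62.
Month 3: interest £88.80; balance after payment £8,296.42.
Month 4: interest £87.11; balance after payment £8,133.53.
Month 5: interest £85.40; balance after payment £7,968.94.

£7,968.94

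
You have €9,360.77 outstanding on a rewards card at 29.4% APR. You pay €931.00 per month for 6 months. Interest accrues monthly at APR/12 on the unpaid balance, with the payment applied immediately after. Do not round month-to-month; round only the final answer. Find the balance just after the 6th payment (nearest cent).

€4,884.36

Monthly rate r = 29.4%/12 = 2.45% = 0.0245.
Each month: B ← B·(1+r) − €931.00.
Month 1: interest €229.34; balance after payment €8,659.11.
Month 2: interest €212.15; balance after payment €7,940.26.
Month 3: interest €194.54; balance after payment €7,203.79.
Month 4: interest €176.49; balance after payment €6,449.29.
Month 5: interest €158.01; balance after payment €5,676.29.
Month 6: interest €139.07; balance after payment €4,884.36.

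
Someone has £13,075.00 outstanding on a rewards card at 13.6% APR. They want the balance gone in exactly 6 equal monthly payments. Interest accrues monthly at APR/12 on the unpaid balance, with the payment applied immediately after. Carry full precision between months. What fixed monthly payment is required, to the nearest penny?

£2,266.42

Monthly rate r = 13.6%/12 = 1.13333% = 0.0113333.
Level-payment amortization: P = B₀·r / (1 − (1+r)^(−n)) = 13075.00·0.0113333 / (1 − 1.01133^(−6)).
Denominator 1 − (1+r)^(−6) = 0.0653821535.
P = 148.183 / 0.0653821535 ≈ 2266.42.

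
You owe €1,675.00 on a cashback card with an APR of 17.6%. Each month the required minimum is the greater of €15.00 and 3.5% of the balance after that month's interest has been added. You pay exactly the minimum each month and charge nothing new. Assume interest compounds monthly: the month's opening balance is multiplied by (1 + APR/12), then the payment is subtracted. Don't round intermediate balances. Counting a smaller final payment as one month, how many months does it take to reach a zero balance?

102 months

Monthly rate r = 17.6%/12 = 1.46667% = 0.0146667.
While 3.5% of the post-interest balance exceeds €15.00, each month B ← (B·(1+r))·(1 − 0.035), i.e. B shrinks by the factor (1+r)·0.965 = 0.97915.
This holds for months 1–66. Entering month 67 the balance is €417.02; 3.5% of the post-interest balance is now below €15.00, so the flat €15.00 minimum applies from here.
From month 67 a fixed €15.00 at rate r clears €417.02 in 36 more payments. Total: 66 + 36 = 102 months.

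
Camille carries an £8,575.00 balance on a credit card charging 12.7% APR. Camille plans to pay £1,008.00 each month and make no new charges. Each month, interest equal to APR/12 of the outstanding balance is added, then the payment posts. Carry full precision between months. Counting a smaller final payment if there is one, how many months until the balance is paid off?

9 months

Monthly rate r = 12.7%/12 = 1.05833% = 0.0105833.
Recurrence: B ← B·(1+r) − £1,008.00.
Month 1: interest £90.75; balance after payment £7,657.75.
Month 2: interest £81.04; balance after payment £6,730.80.
Closed form: n = −ln(1 − rB₀/P)/ln(1+r) = −ln(0.90997)/ln(1.01058) ≈ 8.962, so the balance reaches zero during payment 9.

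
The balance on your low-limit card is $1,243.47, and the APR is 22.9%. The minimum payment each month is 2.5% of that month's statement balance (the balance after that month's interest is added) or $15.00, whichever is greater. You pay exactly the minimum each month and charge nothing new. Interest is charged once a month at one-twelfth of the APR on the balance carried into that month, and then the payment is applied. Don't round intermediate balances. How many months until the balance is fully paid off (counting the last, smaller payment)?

Monthly rate r = 22.9%/12 = 1.90833% = 0.0190833.
While 2.5% of the post-interest balance exceeds $15.00, each month B ← (B·(1+r))·(1 − 0.025), i.e. B shrinks by the factor (1+r)·0.975 = 0.99361.
This holds for months 1–117. Entering month 118 the balance is $587.10; 2.5% of the post-interest balance is now below $15.00, so the flat $15.00 minimum applies from here.
From month 118 a fixed $15.00 at rate r clears $587.10 in 73 more payments. Total: 117 + 73 = 190 months.

190 months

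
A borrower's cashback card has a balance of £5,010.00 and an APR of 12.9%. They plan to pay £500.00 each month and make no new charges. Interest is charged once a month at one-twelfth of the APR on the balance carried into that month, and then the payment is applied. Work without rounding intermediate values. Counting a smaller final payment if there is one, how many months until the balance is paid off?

Monthly rate r = 12.9%/12 = 1.075% = 0.01075.
Recurrence: B ← B·(1+r) − £500.00.
Month 1: interest £53.86; balance after payment £4,563.86.
Month 2: interest £49.06; balance after payment £4,112.92.
Closed form: n = −ln(1 − rB₀/P)/ln(1+r) = −ln(0.89228)/ln(1.01075) ≈ 10.659, so the balance reaches zero during payment 11.

11 payments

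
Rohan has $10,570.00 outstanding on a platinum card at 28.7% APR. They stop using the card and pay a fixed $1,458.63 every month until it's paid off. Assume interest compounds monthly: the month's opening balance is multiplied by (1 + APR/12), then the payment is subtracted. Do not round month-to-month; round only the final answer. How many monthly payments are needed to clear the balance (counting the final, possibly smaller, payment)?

9 payments

Monthly rate r = 28.7%/12 = 2.39167% = 0.0239167.
Recurrence: B ← B·(1+r) − $1,458.63.
Month 1: interest $252.80; balance after payment $9,364.17.
Month 2: interest $223.96; balance after payment $8,129.50.
Closed form: n = −ln(1 − rB₀/P)/ln(1+r) = −ln(0.82669)/ln(1.02392) ≈ 8.053, so the balance reaches zero during payment 9.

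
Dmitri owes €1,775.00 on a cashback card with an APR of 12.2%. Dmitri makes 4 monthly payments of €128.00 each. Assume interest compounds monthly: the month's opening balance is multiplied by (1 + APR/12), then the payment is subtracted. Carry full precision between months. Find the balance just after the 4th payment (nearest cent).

Monthly rate r = 12.2%/12 = 1.01667% = 0.0101667.
Each month: B ← B·(1+r) − €128.00.
Month 1: interest €18.05; balance after payment €1,665.05.
Month 2: interest €16.93; balance after payment €1,553.97.
Month 3: interest €15.80; balance after payment €1,441.77.
Month 4: interest €14.66; balance after payment €1,328.43.

€1,328.43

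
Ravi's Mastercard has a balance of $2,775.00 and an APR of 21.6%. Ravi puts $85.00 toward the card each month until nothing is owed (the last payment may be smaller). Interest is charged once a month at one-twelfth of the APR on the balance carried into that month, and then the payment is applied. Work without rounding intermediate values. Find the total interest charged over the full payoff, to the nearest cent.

Monthly rate r = 21.6%/12 = 1.8% = 0.018.
Payoff takes n = ⌈−ln(1 − rB₀/P)/ln(1+r)⌉ = ⌈49.657⌉ = 50 payments; the last is $56.01.
Total paid = 49·$85.00 + $56.01 = $4,221.01.
Total interest = total paid − principal = $4,221.01 − $2,775.00 = $1,446.01.

$1,446.01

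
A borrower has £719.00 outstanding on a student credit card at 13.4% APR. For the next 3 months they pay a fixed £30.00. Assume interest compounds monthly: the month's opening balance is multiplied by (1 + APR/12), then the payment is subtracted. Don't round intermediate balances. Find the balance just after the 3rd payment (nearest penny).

£652.35

Monthly rate r = 13.4%/12 = 1.11667% = 0.0111667.
Each month: B ← B·(1+r) − £30.00.
Month 1: interest £8.03; balance after payment £697.03.
Month 2: interest £7.78; balance after payment £674.81.
Month 3: interest £7.54; balance after payment £652.35.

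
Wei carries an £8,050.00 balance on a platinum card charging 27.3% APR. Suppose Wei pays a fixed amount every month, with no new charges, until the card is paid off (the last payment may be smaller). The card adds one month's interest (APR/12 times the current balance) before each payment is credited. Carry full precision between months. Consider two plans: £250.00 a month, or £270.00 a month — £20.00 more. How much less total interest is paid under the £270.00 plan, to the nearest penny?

Monthly rate r = 27.3%/12 = 2.275% = 0.02275.
At £250.00/mo: n = ⌈−ln(1 − rB₀/P)/ln(1+r)⌉ = 59 payments (last £157.45); total interest = total paid − £8,050.00 = £6,607.45.
At £270.00/mo: 51 payments (last £112.86); total interest £5,562.86.
Interest saved = £6,607.45 − £5,562.86 = £1,044.59.

£1,044.59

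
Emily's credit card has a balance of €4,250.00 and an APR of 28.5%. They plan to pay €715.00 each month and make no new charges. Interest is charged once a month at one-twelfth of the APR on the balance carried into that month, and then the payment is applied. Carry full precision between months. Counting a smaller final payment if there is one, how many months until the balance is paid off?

Monthly rate r = 28.5%/12 = 2.375% = 0.02375.
Recurrence: B ← B·(1+r) − €715.00.
Month 1: interest €100.94; balance after payment €3,635.94.
Month 2: interest €86.35; balance after payment €3,007.29.
Closed form: n = −ln(1 − rB₀/P)/ln(1+r) = −ln(0.85883)/ln(1.02375) ≈ 6.484, so the balance reaches zero during payment 7.

7 payments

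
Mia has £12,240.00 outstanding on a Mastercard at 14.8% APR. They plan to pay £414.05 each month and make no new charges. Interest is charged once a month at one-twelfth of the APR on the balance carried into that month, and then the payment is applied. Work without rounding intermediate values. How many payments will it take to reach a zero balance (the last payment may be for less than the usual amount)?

Monthly rate r = 14.8%/12 = 1.23333% = 0.0123333.
Recurrence: B ← B·(1+r) − £414.05.
Month 1: interest £150.96; balance after payment £11,976.91.
Month 2: interest £147.72; balance after payment £11,710.58.
Closed form: n = −ln(1 − rB₀/P)/ln(1+r) = −ln(0.63541)/ln(1.01233) ≈ 36.996, so the balance reaches zero during payment 37.

37 months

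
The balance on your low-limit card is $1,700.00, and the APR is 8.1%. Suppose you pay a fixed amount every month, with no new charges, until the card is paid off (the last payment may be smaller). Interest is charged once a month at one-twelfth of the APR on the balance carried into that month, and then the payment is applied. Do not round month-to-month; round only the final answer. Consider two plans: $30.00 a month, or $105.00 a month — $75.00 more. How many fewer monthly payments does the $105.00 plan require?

54 fewer payments

Monthly rate r = 8.1%/12 = 0.675% = 0.00675.
At $30.00/mo: n = ⌈−ln(1 − rB₀/P)/ln(1+r)⌉ = 72 payments (last $19.81); total interest = total paid − $1,700.00 = $449.81.
At $105.00/mo: 18 payments (last $21.40); total interest $106.40.
Payments saved = 72 − 18 = 54.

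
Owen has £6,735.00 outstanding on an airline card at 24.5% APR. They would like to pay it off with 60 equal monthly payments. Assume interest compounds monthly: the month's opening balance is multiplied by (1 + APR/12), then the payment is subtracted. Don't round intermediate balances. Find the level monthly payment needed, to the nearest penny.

Monthly rate r = 24.5%/12 = 2.04167% = 0.0204167.
Level-payment amortization: P = B₀·r / (1 − (1+r)^(−n)) = 6735.00·0.0204167 / (1 − 1.02042^(−60)).
Denominator 1 − (1+r)^(−60) = 0.702595596.
P = 137.506 / 0.702595596 ≈ 195.71.

£195.71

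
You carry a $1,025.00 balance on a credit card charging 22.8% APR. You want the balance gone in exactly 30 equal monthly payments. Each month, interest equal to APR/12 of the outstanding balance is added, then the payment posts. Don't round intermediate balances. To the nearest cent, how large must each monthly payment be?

$45.14

Monthly rate r = 22.8%/12 = 1.9% = 0.019.
Level-payment amortization: P = B₀·r / (1 − (1+r)^(−n)) = 1025.00·0.019 / (1 − 1.019^(−30)).
Denominator 1 − (1+r)^(−30) = 0.431442386.
P = 19.475 / 0.431442386 ≈ 45.14.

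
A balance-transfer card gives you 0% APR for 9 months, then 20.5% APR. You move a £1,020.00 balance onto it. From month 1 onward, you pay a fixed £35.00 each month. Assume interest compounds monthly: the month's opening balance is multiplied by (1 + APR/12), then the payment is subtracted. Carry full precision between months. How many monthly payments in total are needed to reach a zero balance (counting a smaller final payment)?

34 payments

Promo months 1–9 at r₀ = 0%/12 = 0; months 10+ at r₁ = 20.5%/12 = 0.0170833.
After month 9 (no interest yet): B = £1,020.00 − 9·£35.00 = £705.00.
Then at r₁ with £35.00/mo: n₂ = −ln(1 − r₁·B/P)/ln(1+r₁) ≈ 24.90 → 25 more payments.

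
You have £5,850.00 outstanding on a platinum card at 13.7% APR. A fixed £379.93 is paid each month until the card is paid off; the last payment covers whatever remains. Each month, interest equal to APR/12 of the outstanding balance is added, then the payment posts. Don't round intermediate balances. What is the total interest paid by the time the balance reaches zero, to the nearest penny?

Monthly rate r = 13.7%/12 = 1.14167% = 0.0114167.
Payoff takes n = ⌈−ln(1 − rB₀/P)/ln(1+r)⌉ = ⌈17.030⌉ = 18 payments; the last is £11.61.
Total paid = 17·£379.93 + £11.61 = £6,470.42.
Total interest = total paid − principal = £6,470.42 − £5,850.00 = £620.42.

£620.42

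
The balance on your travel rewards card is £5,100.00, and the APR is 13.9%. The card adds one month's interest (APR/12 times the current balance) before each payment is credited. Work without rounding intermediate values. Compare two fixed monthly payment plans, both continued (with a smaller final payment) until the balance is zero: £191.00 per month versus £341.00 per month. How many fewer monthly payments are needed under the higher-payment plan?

Monthly rate r = 13.9%/12 = 1.15833% = 0.0115833.
At £191.00/mo: n = ⌈−ln(1 − rB₀/P)/ln(1+r)⌉ = 33 payments (last £25.06); total interest = total paid − £5,100.00 = £1,037.06.
At £341.00/mo: 17 payments (last £177.35); total interest £533.35.
Payments saved = 33 − 17 = 16.

16 fewer payments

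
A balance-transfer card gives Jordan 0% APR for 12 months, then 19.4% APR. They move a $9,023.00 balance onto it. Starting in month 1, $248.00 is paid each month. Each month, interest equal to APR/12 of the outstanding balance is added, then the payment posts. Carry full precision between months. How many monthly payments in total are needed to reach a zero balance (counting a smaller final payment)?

Promo months 1–12 at r₀ = 0%/12 = 0; months 13+ at r₁ = 19.4%/12 = 0.0161667.
After month 12 (no interest yet): B = $9,023.00 − 12·$248.00 = $6,047.00.
Then at r₁ with $248.00/mo: n₂ = −ln(1 − r₁·B/P)/ln(1+r₁) ≈ 31.25 → 32 more payments.

44 payments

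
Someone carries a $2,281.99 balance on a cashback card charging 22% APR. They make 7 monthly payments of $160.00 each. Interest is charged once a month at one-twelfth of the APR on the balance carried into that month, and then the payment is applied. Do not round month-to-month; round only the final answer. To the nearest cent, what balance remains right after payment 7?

Monthly rate r = 22%/12 = 1.83333% = 0.0183333.
Each month: B ← B·(1+r) − $160.00.
Month 1: interest $41.84; balance after payment $2,163.83.
Month 2: interest $39.67; balance after payment $2,043.50.
Month 3: interest $37.46; balance after payment $1,920.96.
Month 4: interest $35.22; balance after payment $1,796.18.
Month 5: interest $32.93; balance after payment $1,669.11.
Month 6: interest $30.60; balance after payment $1,539.71.
Month 7: interest $28.23; balance after payment $1,407.94.

$1,407.94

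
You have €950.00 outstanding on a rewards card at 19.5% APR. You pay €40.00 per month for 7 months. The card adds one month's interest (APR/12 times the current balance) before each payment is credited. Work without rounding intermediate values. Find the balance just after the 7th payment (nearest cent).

Monthly rate r = 19.5%/12 = 1.625% = 0.01625.
Each month: B ← B·(1+r) − €40.00.
Month 1: interest €15.44; balance after payment €925.44.
Month 2: interest €15.04; balance after payment €900.48.
Month 3: interest €14.63; balance after payment €875.11.
Month 4: interest €14.22; balance after payment €849.33.
Month 5: interest €13.80; balance after payment €823.13.
Month 6: interest €13.38; balance after payment €796.51.
Month 7: interest €12.94; balance after payment €769.45.

€769.45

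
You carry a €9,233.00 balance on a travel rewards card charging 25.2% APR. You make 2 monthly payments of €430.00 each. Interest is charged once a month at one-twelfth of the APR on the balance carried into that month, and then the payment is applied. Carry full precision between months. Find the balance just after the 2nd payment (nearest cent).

€8,755.83

Monthly rate r = 25.2%/12 = 2.1% = 0.021.
Each month: B ← B·(1+r) − €430.00.
Month 1: interest €193.89; balance after payment €8,996.89.
Month 2: interest €188.93; balance after payment €8,755.83.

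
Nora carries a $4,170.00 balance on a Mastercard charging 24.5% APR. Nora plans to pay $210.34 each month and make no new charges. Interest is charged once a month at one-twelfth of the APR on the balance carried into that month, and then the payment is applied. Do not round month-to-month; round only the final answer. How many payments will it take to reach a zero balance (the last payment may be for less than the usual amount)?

26 payments

Monthly rate r = 24.5%/12 = 2.04167% = 0.0204167.
Recurrence: B ← B·(1+r) − $210.34.
Month 1: interest $85.14; balance after payment $4,044.80.
Month 2: interest $82.58; balance after payment $3,917.04.
Closed form: n = −ln(1 − rB₀/P)/ln(1+r) = −ln(0.59524)/ln(1.02042) ≈ 25.669, so the balance reaches zero during payment 26.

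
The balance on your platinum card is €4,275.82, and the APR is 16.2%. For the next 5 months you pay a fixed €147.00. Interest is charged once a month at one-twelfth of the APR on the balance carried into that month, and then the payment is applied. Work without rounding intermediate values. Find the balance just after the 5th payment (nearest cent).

Monthly rate r = 16.2%/12 = 1.35% = 0.0135.
Each month: B ← B·(1+r) − €147.00.
Month 1: interest €57.72; balance after payment €4,186.54.
Month 2: interest €56.52; balance after payment €4,096.06.
Month 3: interest €55.30; balance after payment €4,004.36.
Month 4: interest €54.06; balance after payment €3,911.42.
Month 5: interest €52.80; balance after payment €3,817.22.

€3,817.22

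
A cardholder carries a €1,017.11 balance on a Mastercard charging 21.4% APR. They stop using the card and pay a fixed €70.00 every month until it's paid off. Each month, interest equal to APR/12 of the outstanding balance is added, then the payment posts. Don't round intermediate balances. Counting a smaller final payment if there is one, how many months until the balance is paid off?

Monthly rate r = 21.4%/12 = 1.78333% = 0.0178333.
Recurrence: B ← B·(1+r) − €70.00.
Month 1: interest €18.14; balance after payment €965.25.
Month 2: interest €17.21; balance after payment €912.46.
Closed form: n = −ln(1 − rB₀/P)/ln(1+r) = −ln(0.74088)/ln(1.01783) ≈ 16.967, so the balance reaches zero during payment 17.

17 months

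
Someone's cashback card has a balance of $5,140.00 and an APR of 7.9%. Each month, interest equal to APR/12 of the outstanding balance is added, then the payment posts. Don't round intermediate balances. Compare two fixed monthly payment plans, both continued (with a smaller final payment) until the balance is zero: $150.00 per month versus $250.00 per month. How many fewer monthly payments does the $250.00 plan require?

16 fewer payments

Monthly rate r = 7.9%/12 = 0.658333% = 0.00658333.
At $150.00/mo: n = ⌈−ln(1 − rB₀/P)/ln(1+r)⌉ = 39 payments (last $144.16); total interest = total paid − $5,140.00 = $704.16.
At $250.00/mo: 23 payments (last $41.09); total interest $401.09.
Payments saved = 39 − 23 = 16.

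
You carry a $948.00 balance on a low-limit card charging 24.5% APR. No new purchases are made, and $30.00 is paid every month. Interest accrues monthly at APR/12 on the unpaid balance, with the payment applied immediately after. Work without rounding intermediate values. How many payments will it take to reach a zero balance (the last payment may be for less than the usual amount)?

Monthly rate r = 24.5%/12 = 2.04167% = 0.0204167.
Recurrence: B ← B·(1+r) − $30.00.
Month 1: interest $19.36; balance after payment $937.36.
Month 2: interest $19.14; balance after payment $926.49.
Closed form: n = −ln(1 − rB₀/P)/ln(1+r) = −ln(0.35483)/ln(1.02042) ≈ 51.264, so the balance reaches zero during payment 52.

52 payments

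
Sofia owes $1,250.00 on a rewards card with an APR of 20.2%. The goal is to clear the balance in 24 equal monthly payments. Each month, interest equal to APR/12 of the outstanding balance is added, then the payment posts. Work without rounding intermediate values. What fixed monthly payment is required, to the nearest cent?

Monthly rate r = 20.2%/12 = 1.68333% = 0.0168333.
Level-payment amortization: P = B₀·r / (1 − (1+r)^(−n)) = 1250.00·0.0168333 / (1 − 1.01683^(−24)).
Denominator 1 − (1+r)^(−24) = 0.330107047.
P = 21.0417 / 0.330107047 ≈ 63.74.

$63.74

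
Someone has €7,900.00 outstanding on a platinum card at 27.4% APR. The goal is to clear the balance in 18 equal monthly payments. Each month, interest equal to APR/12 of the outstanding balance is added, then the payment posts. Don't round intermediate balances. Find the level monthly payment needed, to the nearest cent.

Monthly rate r = 27.4%/12 = 2.28333% = 0.0228333.
Level-payment amortization: P = B₀·r / (1 − (1+r)^(−n)) = 7900.00·0.0228333 / (1 − 1.02283^(−18)).
Denominator 1 − (1+r)^(−18) = 0.333941634.
P = 180.383 / 0.333941634 ≈ 540.16.

€540.16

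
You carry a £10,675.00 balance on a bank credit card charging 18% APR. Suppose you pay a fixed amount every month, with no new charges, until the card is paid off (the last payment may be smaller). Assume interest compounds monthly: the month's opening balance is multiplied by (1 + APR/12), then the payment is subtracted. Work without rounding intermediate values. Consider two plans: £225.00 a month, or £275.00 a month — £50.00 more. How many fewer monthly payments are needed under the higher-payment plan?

Monthly rate r = 18%/12 = 1.5% = 0.015.
At £225.00/mo: n = ⌈−ln(1 − rB₀/P)/ln(1+r)⌉ = 84 payments (last £119.55); total interest = total paid − £10,675.00 = £8,119.55.
At £275.00/mo: 59 payments (last £173.86); total interest £5,448.86.
Payments saved = 84 − 59 = 25.

25 fewer payments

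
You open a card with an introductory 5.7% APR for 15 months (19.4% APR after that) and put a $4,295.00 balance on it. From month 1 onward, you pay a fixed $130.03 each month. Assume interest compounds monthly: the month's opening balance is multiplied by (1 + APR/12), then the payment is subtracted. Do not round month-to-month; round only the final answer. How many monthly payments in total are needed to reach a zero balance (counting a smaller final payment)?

40 payments

Promo months 1–15 at r₀ = 5.7%/12 = 0.00475; months 16+ at r₁ = 19.4%/12 = 0.0161667.
After month 15: iterate B ← B·(1+r₀) − $130.03 for 15 months → $2,594.75.
Then at r₁ with $130.03/mo: n₂ = −ln(1 − r₁·B/P)/ln(1+r₁) ≈ 24.29 → 25 more payments.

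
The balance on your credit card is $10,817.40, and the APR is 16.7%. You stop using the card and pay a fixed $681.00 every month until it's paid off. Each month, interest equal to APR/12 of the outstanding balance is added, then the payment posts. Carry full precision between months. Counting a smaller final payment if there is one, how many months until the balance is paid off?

Monthly rate r = 16.7%/12 = 1.39167% = 0.0139167.
Recurrence: B ← B·(1+r) − $681.00.
Month 1: interest $150.54; balance after payment $10,286.94.
Month 2: interest $143.16; balance after payment $9,749.10.
Closed form: n = −ln(1 − rB₀/P)/ln(1+r) = −ln(0.77894)/ln(1.01392) ≈ 18.076, so the balance reaches zero during payment 19.

19 payments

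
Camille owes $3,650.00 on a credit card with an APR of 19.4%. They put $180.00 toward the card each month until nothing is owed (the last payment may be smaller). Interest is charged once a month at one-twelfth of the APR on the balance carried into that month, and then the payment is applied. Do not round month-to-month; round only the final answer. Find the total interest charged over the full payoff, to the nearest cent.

$808.74

Monthly rate r = 19.4%/12 = 1.61667% = 0.0161667.
Payoff takes n = ⌈−ln(1 − rB₀/P)/ln(1+r)⌉ = ⌈24.769⌉ = 25 payments; the last is $138.74.
Total paid = 24·$180.00 + $138.74 = $4,458.74.
Total interest = total paid − principal = $4,458.74 − $3,650.00 = $808.74.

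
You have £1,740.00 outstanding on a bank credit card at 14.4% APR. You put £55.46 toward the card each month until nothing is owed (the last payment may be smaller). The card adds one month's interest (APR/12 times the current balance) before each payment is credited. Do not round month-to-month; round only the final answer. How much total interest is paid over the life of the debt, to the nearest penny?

Monthly rate r = 14.4%/12 = 1.2% = 0.012.
Payoff takes n = ⌈−ln(1 − rB₀/P)/ln(1+r)⌉ = ⌈39.601⌉ = 40 payments; the last is £33.43.
Total paid = 39·£55.46 + £33.43 = £2,196.37.
Total interest = total paid − principal = £2,196.37 − £1,740.00 = £456.37.

£456.37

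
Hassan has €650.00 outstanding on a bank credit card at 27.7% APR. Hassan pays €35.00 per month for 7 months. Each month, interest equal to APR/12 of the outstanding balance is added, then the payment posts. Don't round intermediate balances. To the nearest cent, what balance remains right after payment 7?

Monthly rate r = 27.7%/12 = 2.30833% = 0.0230833.
Each month: B ← B·(1+r) − €35.00.
Month 1: interest €15.00; balance after payment €630.00.
Month 2: interest €14.54; balance after payment €609.55.
Month 3: interest €14.07; balance after payment €588.62.
Month 4: interest €13.59; balance after payment €567.20.
Month 5: interest €13.09; balance after payment €545.30.
Month 6: interest €12.59; balance after payment €522.88.
Month 7: interest €12.07; balance after payment €499.95.

€499.95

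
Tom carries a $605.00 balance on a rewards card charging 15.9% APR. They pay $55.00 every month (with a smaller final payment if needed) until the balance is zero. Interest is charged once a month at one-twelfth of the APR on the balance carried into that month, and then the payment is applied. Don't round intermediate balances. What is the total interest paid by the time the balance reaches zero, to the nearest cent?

Monthly rate r = 15.9%/12 = 1.325% = 0.01325.
Payoff takes n = ⌈−ln(1 − rB₀/P)/ln(1+r)⌉ = ⌈11.968⌉ = 12 payments; the last is $53.24.
Total paid = 11·$55.00 + $53.24 = $658.24.
Total interest = total paid − principal = $658.24 − $605.00 = $53.24.

$53.24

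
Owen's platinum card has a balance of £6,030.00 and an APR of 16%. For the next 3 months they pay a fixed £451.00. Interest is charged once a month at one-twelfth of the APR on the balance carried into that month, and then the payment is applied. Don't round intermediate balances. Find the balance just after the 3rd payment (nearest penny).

£4,903.31

Monthly rate r = 16%/12 = 1.33333% = 0.0133333.
Each month: B ← B·(1+r) − £451.00.
Month 1: interest £80.40; balance after payment £5,659.40.
Month 2: interest £75.46; balance after payment £5,283.86.
Month 3: interest £70.45; balance after payment £4,903.31.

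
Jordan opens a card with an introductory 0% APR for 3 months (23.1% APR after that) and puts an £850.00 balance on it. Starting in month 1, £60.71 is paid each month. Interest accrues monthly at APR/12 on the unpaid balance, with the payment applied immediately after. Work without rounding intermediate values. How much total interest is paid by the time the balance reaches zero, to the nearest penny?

£89.96

Promo months 1–3 at r₀ = 0%/12 = 0; months 4+ at r₁ = 23.1%/12 = 0.01925.
After month 3 (no interest yet): B = £850.00 − 3·£60.71 = £667.87.
Then at r₁ with £60.71/mo: n₂ = −ln(1 − r₁·B/P)/ln(1+r₁) ≈ 12.48 → 13 more payments.
Total paid = 15·£60.71 + £29.31 = £939.96; interest = £939.96 − £850.00 = £89.96.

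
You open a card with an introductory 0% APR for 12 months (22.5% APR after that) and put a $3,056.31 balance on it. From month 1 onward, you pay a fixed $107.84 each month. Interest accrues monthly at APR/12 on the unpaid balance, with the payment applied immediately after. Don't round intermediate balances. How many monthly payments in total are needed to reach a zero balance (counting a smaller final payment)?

32 payments

Promo months 1–12 at r₀ = 0%/12 = 0; months 13+ at r₁ = 22.5%/12 = 0.01875.
After month 12 (no interest yet): B = $3,056.31 − 12·$107.84 = $1,762.23.
Then at r₁ with $107.84/mo: n₂ = −ln(1 − r₁·B/P)/ln(1+r₁) ≈ 19.69 → 20 more payments.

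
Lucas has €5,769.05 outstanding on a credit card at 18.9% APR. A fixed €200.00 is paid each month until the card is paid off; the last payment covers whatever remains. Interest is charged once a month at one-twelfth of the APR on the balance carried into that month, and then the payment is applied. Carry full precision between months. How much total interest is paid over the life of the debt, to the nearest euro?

€1,983

Monthly rate r = 18.9%/12 = 1.575% = 0.01575.
Payoff takes n = ⌈−ln(1 − rB₀/P)/ln(1+r)⌉ = ⌈38.760⌉ = 39 payments; the last is €152.24.
Total paid = 38·€200.00 + €152.24 = €7,752.24.
Total interest = total paid − principal = €7,752.24 − €5,769.05 = €1,983.19.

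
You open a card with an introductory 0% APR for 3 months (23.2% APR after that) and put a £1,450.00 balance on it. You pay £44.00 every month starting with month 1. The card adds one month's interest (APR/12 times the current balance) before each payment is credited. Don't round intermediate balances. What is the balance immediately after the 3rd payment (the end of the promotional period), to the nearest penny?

£1,318.00

Promo months 1–3 at r₀ = 0%/12 = 0; months 4+ at r₁ = 23.2%/12 = 0.0193333.
After month 3 (no interest yet): B = £1,450.00 − 3·£44.00 = £1,318.00.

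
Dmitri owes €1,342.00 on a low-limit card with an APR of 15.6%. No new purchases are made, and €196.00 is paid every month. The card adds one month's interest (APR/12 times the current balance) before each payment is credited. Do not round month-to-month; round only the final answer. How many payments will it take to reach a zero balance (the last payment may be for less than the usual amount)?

8 months

Monthly rate r = 15.6%/12 = 1.3% = 0.013.
Recurrence: B ← B·(1+r) − €196.00.
Month 1: interest €17.45; balance after payment €1,163.45.
Month 2: interest €15.12; balance after payment €982.57.
Closed form: n = −ln(1 − rB₀/P)/ln(1+r) = −ln(0.91099)/ln(1.013) ≈ 7.218, so the balance reaches zero during payment 8.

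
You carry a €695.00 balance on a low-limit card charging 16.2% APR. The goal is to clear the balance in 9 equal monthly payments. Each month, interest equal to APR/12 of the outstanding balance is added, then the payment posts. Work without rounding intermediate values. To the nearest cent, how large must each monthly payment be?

€82.53

Monthly rate r = 16.2%/12 = 1.35% = 0.0135.
Level-payment amortization: P = B₀·r / (1 − (1+r)^(−n)) = 695.00·0.0135 / (1 − 1.0135^(−9)).
Denominator 1 − (1+r)^(−9) = 0.11368883.
P = 9.3825 / 0.11368883 ≈ 82.53.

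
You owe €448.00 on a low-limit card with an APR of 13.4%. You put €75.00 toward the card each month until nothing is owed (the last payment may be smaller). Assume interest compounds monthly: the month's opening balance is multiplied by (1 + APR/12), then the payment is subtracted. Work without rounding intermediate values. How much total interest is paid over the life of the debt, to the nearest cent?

Monthly rate r = 13.4%/12 = 1.11667% = 0.0111667.
Payoff takes n = ⌈−ln(1 − rB₀/P)/ln(1+r)⌉ = ⌈6.216⌉ = 7 payments; the last is €16.30.
Total paid = 6·€75.00 + €16.30 = €466.30.
Total interest = total paid − principal = €466.30 − €448.00 = €18.30.

€18.30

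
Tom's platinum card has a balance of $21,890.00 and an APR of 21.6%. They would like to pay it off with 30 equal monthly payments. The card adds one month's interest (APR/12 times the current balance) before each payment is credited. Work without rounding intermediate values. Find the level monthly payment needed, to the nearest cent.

$950.71

Monthly rate r = 21.6%/12 = 1.8% = 0.018.
Level-payment amortization: P = B₀·r / (1 − (1+r)^(−n)) = 21890.00·0.018 / (1 − 1.018^(−30)).
Denominator 1 − (1+r)^(−30) = 0.414446394.
P = 394.02 / 0.414446394 ≈ 950.71.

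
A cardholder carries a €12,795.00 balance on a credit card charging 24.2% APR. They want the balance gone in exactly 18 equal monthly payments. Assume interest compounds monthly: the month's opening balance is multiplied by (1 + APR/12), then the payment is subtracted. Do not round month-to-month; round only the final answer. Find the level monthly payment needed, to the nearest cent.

€854.70

Monthly rate r = 24.2%/12 = 2.01667% = 0.0201667.
Level-payment amortization: P = B₀·r / (1 − (1+r)^(−n)) = 12795.00·0.0201667 / (1 − 1.02017^(−18)).
Denominator 1 − (1+r)^(−18) = 0.301896724.
P = 258.032 / 0.301896724 ≈ 854.70.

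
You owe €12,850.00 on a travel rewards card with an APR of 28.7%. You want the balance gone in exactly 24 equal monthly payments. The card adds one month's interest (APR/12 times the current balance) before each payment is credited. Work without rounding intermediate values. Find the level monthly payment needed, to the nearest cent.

Monthly rate r = 28.7%/12 = 2.39167% = 0.0239167.
Level-payment amortization: P = B₀·r / (1 − (1+r)^(−n)) = 12850.00·0.0239167 / (1 − 1.02392^(−24)).
Denominator 1 − (1+r)^(−24) = 0.432913503.
P = 307.329 / 0.432913503 ≈ 709.91.

€709.91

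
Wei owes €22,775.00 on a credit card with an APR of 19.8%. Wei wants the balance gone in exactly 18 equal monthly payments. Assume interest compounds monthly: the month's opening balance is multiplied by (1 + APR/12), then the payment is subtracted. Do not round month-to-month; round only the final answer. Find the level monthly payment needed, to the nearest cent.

Monthly rate r = 19.8%/12 = 1.65% = 0.0165.
Level-payment amortization: P = B₀·r / (1 − (1+r)^(−n)) = 22775.00·0.0165 / (1 − 1.0165^(−18)).
Denominator 1 − (1+r)^(−18) = 0.255152942.
P = 375.788 / 0.255152942 ≈ 1472.79.

€1,472.79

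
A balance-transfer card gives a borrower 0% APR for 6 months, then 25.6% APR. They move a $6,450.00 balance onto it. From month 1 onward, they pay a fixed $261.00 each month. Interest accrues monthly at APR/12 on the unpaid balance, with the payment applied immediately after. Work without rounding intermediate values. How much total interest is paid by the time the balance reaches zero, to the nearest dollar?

Promo months 1–6 at r₀ = 0%/12 = 0; months 7+ at r₁ = 25.6%/12 = 0.0213333.
After month 6 (no interest yet): B = $6,450.00 − 6·$261.00 = $4,884.00.
Then at r₁ with $261.00/mo: n₂ = −ln(1 − r₁·B/P)/ln(1+r₁) ≈ 24.14 → 25 more payments.
Total paid = 30·$261.00 + $35.97 = $7,865.97; interest = $7,865.97 − $6,450.00 = $1,415.97.

$1,416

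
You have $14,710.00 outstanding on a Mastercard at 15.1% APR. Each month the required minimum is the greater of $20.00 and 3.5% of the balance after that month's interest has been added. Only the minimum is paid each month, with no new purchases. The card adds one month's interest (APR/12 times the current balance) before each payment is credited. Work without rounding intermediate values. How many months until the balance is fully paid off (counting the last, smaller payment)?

Monthly rate r = 15.1%/12 = 1.25833% = 0.0125833.
While 3.5% of the post-interest balance exceeds $20.00, each month B ← (B·(1+r))·(1 − 0.035), i.e. B shrinks by the factor (1+r)·0.965 = 0.97714.
This holds for months 1–142. Entering month 143 the balance is $551.65; 3.5% of the post-interest balance is now below $20.00, so the flat $20.00 minimum applies from here.
From month 143 a fixed $20.00 at rate r clears $551.65 in 35 more payments. Total: 142 + 35 = 177 months.

177 months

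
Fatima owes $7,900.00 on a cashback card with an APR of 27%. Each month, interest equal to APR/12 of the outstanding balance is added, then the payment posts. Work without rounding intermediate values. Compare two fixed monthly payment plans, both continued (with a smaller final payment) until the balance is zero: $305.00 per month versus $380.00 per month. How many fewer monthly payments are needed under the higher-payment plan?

11 fewer payments

Monthly rate r = 27%/12 = 2.25% = 0.0225.
At $305.00/mo: n = ⌈−ln(1 − rB₀/P)/ln(1+r)⌉ = 40 payments (last $88.21); total interest = total paid − $7,900.00 = $4,083.21.
At $380.00/mo: 29 payments (last $131.60); total interest $2,871.60.
Payments saved = 40 − 29 = 11.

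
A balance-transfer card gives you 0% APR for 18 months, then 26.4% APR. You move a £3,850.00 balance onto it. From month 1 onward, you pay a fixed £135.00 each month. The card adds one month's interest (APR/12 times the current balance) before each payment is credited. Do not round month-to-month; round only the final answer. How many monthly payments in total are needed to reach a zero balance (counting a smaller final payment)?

Promo months 1–18 at r₀ = 0%/12 = 0; months 19+ at r₁ = 26.4%/12 = 0.022.
After month 18 (no interest yet): B = £3,850.00 − 18·£135.00 = £1,420.00.
Then at r₁ with £135.00/mo: n₂ = −ln(1 − r₁·B/P)/ln(1+r₁) ≈ 12.09 → 13 more payments.

31 payments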